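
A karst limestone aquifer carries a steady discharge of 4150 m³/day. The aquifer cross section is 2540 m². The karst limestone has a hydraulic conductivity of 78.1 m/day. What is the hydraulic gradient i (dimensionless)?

0.0209

From Q = K·A·i, i = Q / (K·A) = 4150 / (78.10 × 2540) = 0.02092.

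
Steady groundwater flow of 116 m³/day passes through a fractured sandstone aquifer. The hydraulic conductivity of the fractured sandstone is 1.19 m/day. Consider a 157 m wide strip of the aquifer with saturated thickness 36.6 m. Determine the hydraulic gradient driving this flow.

Cross-sectional area A = 157 × 36.6 = 5746 m².
From Q = K·A·i, i = Q / (K·A) = 116 / (1.190 × 5746) = 0.01696.

0.0170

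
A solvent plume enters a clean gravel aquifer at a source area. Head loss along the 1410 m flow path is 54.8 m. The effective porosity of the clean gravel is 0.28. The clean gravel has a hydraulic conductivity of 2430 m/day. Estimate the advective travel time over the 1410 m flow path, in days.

Hydraulic gradient i = Δh / L = 54.8 / 1410 = 0.03887.
Darcy flux q = K · i = 2430 × 0.03887 = 94.44 m/day.
Seepage velocity v = q / n_e = 94.44 / 0.28 = 337.3 m/day.
Travel time t = L / v = 1410 / 337.3 = 4.180 days.

4.18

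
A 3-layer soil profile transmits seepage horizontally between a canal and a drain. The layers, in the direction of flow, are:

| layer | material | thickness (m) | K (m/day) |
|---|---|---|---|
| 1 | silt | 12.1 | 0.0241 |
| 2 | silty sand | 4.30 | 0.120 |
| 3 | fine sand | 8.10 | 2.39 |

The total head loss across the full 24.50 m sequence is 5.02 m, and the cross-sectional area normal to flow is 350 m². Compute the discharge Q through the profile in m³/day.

3.25

Flow is perpendicular to layering, so the layers act in series and the equivalent K is the thickness-weighted harmonic mean.
Total thickness L = 12.1 + 4.30 + 8.10 = 24.50 m.
Σ(b_i/K_i) = 12.1/0.0241 + 4.30/0.120 + 8.10/2.39 = 541.3 d.
K_eq = L / Σ(b_i/K_i) = 24.50 / 541.3 = 0.04526 m/day.
Q = K_eq · A · (Δh/L) = 0.04526 × 350 × (5.02/24.50) = 3.246 m³/day.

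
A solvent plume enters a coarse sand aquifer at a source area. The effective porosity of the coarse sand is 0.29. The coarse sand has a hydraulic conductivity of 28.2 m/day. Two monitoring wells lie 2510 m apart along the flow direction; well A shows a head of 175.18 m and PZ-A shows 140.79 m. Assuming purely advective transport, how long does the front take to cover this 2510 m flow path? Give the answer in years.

Hydraulic gradient i = (175.18 − 140.79) / 2510 = 34.39 / 2510 = 0.01370.
Darcy flux q = K · i = 28.20 × 0.01370 = 0.3864 m/day.
Seepage velocity v = q / n_e = 0.3864 / 0.29 = 1.332 m/day.
Travel time t = L / v = 2510 / 1.332 = 1884 days = 5.158 years.

5.16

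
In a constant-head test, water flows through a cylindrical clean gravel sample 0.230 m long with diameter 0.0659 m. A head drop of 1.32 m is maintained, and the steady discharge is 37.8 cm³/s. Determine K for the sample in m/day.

Cross-sectional area A = π·(d/2)² = π × (0.0659/2)² = 0.003411 m².
Convert discharge: 37.8 cm³/s = 3.780e-05 m³/s.
Darcy's law rearranged: K = Q·L / (A·Δh) = 3.780e-05 × 0.230 / (0.003411 × 1.32) = 0.001931 m/s = 166.8 m/day.

167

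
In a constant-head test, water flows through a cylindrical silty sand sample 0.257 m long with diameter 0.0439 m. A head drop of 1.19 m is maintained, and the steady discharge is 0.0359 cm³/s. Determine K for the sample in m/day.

Cross-sectional area A = π·(d/2)² = π × (0.0439/2)² = 0.001514 m².
Convert discharge: 0.0359 cm³/s = 3.590e-08 m³/s.
Darcy's law rearranged: K = Q·L / (A·Δh) = 3.590e-08 × 0.257 / (0.001514 × 1.19) = 5.122e-06 m/s = 0.4426 m/day.

0.443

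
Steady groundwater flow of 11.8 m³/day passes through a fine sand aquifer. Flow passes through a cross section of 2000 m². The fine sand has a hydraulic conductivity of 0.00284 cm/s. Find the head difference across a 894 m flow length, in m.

Convert K: 0.00284 cm/s × 864 = 2.454 m/day.
From Q = K·A·i, i = Q / (K·A) = 11.8 / (2.454 × 2000) = 0.002404.
Head loss Δh = i · L = 0.002404 × 894 = 2.150 m.

2.15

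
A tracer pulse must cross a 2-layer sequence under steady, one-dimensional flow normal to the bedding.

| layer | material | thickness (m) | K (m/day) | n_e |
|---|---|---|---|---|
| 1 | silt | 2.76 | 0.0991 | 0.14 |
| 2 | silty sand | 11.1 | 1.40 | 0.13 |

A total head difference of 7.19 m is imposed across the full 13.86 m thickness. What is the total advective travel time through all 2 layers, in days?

With flow normal to the layers, continuity requires the same specific discharge q through every layer.
Σ(b_i/K_i) = 2.76/0.0991 + 11.1/1.40 = 35.78 d.
q = Δh / Σ(b_i/K_i) = 7.19 / 35.78 = 0.2010 m/day.
In each layer the seepage velocity is v_i = q/n_i, so the layer transit time is t_i = b_i·n_i / q:
  layer 1 (silt): t_1 = 2.76 × 0.14 / 0.2010 = 1.923 d
  layer 2 (silty sand): t_2 = 11.1 × 0.13 / 0.2010 = 7.181 d
Total t = Σ t_i = 9.104 days.

9.10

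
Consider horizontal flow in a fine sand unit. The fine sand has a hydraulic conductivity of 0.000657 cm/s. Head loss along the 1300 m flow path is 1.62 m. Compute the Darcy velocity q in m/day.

0.000707

Convert K: 0.000657 cm/s × 864 = 0.5676 m/day.
Hydraulic gradient i = Δh / L = 1.62 / 1300 = 0.001246.
Specific discharge q = K · i = 0.5676 × 0.001246 = 0.0007074 m/day.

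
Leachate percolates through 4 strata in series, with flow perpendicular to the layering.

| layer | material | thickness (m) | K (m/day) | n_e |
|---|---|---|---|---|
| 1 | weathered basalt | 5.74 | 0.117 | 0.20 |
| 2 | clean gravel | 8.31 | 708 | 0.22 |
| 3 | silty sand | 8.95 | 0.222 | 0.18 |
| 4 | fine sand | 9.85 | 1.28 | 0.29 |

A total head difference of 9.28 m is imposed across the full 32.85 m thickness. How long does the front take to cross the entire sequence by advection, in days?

77.9

With flow normal to the layers, continuity requires the same specific discharge q through every layer.
Σ(b_i/K_i) = 5.74/0.117 + 8.31/708 + 8.95/0.222 + 9.85/1.28 = 97.08 d.
q = Δh / Σ(b_i/K_i) = 9.28 / 97.08 = 0.09559 m/day.
In each layer the seepage velocity is v_i = q/n_i, so the layer transit time is t_i = b_i·n_i / q:
  layer 1 (weathered basalt): t_1 = 5.74 × 0.20 / 0.09559 = 12.01 d
  layer 2 (clean gravel): t_2 = 8.31 × 0.22 / 0.09559 = 19.13 d
  layer 3 (silty sand): t_3 = 8.95 × 0.18 / 0.09559 = 16.85 d
  layer 4 (fine sand): t_4 = 9.85 × 0.29 / 0.09559 = 29.88 d
Total t = Σ t_i = 77.87 days.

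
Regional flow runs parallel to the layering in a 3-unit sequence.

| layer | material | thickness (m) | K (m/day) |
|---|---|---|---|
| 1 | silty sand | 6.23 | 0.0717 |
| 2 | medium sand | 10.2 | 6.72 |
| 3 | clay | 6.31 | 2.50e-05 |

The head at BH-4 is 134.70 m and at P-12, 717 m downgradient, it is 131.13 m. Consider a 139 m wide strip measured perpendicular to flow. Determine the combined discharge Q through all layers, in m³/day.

47.7

Flow is parallel to layering, so each bed carries its own Darcy discharge and the transmissivities add.
Σ(K_i·b_i) = 0.0717×6.23 + 6.72×10.2 + 2.50e-05×6.31 = 68.99 m²/day.
Hydraulic gradient i = (134.70 − 131.13) / 717 = 3.57 / 717 = 0.004979.
Q = Σ(K_i·b_i) · W · i = 68.99 × 139 × 0.004979 = 47.75 m³/day.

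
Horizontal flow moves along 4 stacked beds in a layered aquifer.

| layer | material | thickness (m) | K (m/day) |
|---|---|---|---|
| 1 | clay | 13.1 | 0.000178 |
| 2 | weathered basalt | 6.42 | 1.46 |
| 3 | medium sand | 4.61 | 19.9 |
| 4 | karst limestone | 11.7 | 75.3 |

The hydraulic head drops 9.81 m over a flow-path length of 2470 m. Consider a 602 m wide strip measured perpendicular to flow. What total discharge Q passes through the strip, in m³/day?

2350

Flow is parallel to layering, so each bed carries its own Darcy discharge and the transmissivities add.
Σ(K_i·b_i) = 0.000178×13.1 + 1.46×6.42 + 19.9×4.61 + 75.3×11.7 = 982.1 m²/day.
Hydraulic gradient i = Δh / L = 9.81 / 2470 = 0.003972.
Q = Σ(K_i·b_i) · W · i = 982.1 × 602 × 0.003972 = 2348 m³/day.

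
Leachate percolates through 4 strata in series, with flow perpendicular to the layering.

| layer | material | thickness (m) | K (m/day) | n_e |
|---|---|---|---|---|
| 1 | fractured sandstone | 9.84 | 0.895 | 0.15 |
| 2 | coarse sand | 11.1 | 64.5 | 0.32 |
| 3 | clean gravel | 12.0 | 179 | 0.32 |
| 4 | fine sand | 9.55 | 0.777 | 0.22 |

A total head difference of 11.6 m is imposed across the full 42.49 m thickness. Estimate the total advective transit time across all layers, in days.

22.2

With flow normal to the layers, continuity requires the same specific discharge q through every layer.
Σ(b_i/K_i) = 9.84/0.895 + 11.1/64.5 + 12.0/179 + 9.55/0.777 = 23.52 d.
q = Δh / Σ(b_i/K_i) = 11.6 / 23.52 = 0.4931 m/day.
In each layer the seepage velocity is v_i = q/n_i, so the layer transit time is t_i = b_i·n_i / q:
  layer 1 (fractured sandstone): t_1 = 9.84 × 0.15 / 0.4931 = 2.993 d
  layer 2 (coarse sand): t_2 = 11.1 × 0.32 / 0.4931 = 7.203 d
  layer 3 (clean gravel): t_3 = 12.0 × 0.32 / 0.4931 = 7.787 d
  layer 4 (fine sand): t_4 = 9.55 × 0.22 / 0.4931 = 4.261 d
Total t = Σ t_i = 22.24 days.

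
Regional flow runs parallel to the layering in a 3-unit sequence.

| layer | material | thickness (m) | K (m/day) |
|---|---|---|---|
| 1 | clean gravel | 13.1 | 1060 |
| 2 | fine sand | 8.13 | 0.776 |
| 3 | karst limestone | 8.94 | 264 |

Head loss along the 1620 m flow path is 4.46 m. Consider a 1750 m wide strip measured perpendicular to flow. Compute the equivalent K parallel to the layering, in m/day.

Flow is parallel to layering, so each bed carries its own Darcy discharge and the transmissivities add.
Σ(K_i·b_i) = 1060×13.1 + 0.776×8.13 + 264×8.94 = 16252 m²/day.
Total thickness b = 30.17 m, so K_eq = Σ(K_i·b_i)/b = 538.7 m/day.

539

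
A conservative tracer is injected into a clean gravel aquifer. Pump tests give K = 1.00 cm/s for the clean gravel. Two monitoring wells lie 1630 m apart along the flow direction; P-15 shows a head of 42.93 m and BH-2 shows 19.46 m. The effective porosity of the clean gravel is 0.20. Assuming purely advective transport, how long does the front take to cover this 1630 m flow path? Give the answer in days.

Convert K: 1.00 cm/s × 864 = 864.0 m/day.
Hydraulic gradient i = (42.93 − 19.46) / 1630 = 23.47 / 1630 = 0.01440.
Darcy flux q = K · i = 864.0 × 0.01440 = 12.44 m/day.
Seepage velocity v = q / n_e = 12.44 / 0.20 = 62.20 m/day.
Travel time t = L / v = 1630 / 62.20 = 26.20 days.

26.2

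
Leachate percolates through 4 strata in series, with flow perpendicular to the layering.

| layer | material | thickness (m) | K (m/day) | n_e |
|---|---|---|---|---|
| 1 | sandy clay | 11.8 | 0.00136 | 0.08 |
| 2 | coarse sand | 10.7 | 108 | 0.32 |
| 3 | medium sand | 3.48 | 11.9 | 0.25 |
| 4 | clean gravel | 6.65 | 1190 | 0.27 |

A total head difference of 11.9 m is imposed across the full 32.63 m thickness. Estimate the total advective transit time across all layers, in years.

14.0

With flow normal to the layers, continuity requires the same specific discharge q through every layer.
Σ(b_i/K_i) = 11.8/0.00136 + 10.7/108 + 3.48/11.9 + 6.65/1190 = 8677 d.
q = Δh / Σ(b_i/K_i) = 11.9 / 8677 = 0.001371 m/day.
In each layer the seepage velocity is v_i = q/n_i, so the layer transit time is t_i = b_i·n_i / q:
  layer 1 (sandy clay): t_1 = 11.8 × 0.08 / 0.001371 = 688.3 d
  layer 2 (coarse sand): t_2 = 10.7 × 0.32 / 0.001371 = 2497 d
  layer 3 (medium sand): t_3 = 3.48 × 0.25 / 0.001371 = 634.4 d
  layer 4 (clean gravel): t_4 = 6.65 × 0.27 / 0.001371 = 1309 d
Total t = Σ t_i = 5128 days = 14.04 years.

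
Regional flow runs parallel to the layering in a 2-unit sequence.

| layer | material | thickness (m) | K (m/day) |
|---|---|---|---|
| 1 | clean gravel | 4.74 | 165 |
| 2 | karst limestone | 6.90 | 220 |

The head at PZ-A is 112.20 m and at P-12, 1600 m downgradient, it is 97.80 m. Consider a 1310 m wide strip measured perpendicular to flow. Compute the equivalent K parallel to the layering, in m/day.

198

Flow is parallel to layering, so each bed carries its own Darcy discharge and the transmissivities add.
Σ(K_i·b_i) = 165×4.74 + 220×6.90 = 2300 m²/day.
Total thickness b = 11.64 m, so K_eq = Σ(K_i·b_i)/b = 197.6 m/day.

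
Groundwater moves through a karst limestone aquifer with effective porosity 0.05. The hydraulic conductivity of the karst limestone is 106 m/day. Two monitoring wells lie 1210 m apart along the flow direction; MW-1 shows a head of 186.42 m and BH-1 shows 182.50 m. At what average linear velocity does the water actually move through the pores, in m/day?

6.87

Hydraulic gradient i = (186.42 − 182.50) / 1210 = 3.92 / 1210 = 0.003240.
Darcy flux q = K · i = 106.0 × 0.003240 = 0.3434 m/day.
Seepage velocity v = q / n_e = 0.3434 / 0.05 = 6.868 m/day.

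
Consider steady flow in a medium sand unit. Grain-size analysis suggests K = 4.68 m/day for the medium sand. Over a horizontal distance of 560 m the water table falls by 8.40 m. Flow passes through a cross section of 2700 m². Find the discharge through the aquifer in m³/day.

Hydraulic gradient i = Δh / L = 8.40 / 560 = 0.01500.
Darcy's law: Q = K · A · i = 4.680 × 2700 × 0.01500 = 189.5 m³/day.

190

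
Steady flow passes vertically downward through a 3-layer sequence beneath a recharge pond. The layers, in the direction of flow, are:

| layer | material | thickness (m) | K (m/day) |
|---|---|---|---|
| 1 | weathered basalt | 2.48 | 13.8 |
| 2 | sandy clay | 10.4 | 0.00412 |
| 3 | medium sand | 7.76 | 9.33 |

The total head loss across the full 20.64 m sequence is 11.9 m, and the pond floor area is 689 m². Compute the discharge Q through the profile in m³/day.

3.25

Flow is perpendicular to layering, so the layers act in series and the equivalent K is the thickness-weighted harmonic mean.
Total thickness L = 2.48 + 10.4 + 7.76 = 20.64 m.
Σ(b_i/K_i) = 2.48/13.8 + 10.4/0.00412 + 7.76/9.33 = 2525 d.
K_eq = L / Σ(b_i/K_i) = 20.64 / 2525 = 0.008173 m/day.
Q = K_eq · A · (Δh/L) = 0.008173 × 689 × (11.9/20.64) = 3.247 m³/day.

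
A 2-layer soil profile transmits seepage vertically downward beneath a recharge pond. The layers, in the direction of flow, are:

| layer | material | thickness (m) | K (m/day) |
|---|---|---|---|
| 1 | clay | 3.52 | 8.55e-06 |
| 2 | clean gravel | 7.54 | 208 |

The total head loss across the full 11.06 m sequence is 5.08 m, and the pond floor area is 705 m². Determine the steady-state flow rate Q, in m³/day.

Flow is perpendicular to layering, so the layers act in series and the equivalent K is the thickness-weighted harmonic mean.
Total thickness L = 3.52 + 7.54 = 11.06 m.
Σ(b_i/K_i) = 3.52/8.55e-06 + 7.54/208 = 4.117e+05 d.
K_eq = L / Σ(b_i/K_i) = 11.06 / 4.117e+05 = 2.686e-05 m/day.
Q = K_eq · A · (Δh/L) = 2.686e-05 × 705 × (5.08/11.06) = 0.008699 m³/day.

0.00870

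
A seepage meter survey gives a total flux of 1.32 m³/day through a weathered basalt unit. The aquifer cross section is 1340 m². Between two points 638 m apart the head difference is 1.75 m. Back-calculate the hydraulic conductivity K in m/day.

Hydraulic gradient i = Δh / L = 1.75 / 638 = 0.002743.
From Q = K·A·i, K = Q / (A·i) = 1.32 / (1340 × 0.002743) = 0.3591 m/day.

0.359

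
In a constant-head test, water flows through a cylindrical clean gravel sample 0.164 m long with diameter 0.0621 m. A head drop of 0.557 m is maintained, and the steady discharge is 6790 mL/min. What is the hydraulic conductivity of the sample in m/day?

950

Cross-sectional area A = π·(d/2)² = π × (0.0621/2)² = 0.003029 m².
Convert discharge: 6790 mL/min = 0.0001132 m³/s.
Darcy's law rearranged: K = Q·L / (A·Δh) = 0.0001132 × 0.164 / (0.003029 × 0.557) = 0.01100 m/s = 950.5 m/day.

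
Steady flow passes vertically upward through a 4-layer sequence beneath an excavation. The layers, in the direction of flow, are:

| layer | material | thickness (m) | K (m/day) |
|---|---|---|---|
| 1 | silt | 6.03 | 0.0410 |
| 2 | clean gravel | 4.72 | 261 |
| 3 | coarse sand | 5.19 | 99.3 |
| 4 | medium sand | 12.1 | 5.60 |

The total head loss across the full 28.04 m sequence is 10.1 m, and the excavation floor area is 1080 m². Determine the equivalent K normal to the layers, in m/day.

0.188

Flow is perpendicular to layering, so the layers act in series and the equivalent K is the thickness-weighted harmonic mean.
Total thickness L = 6.03 + 4.72 + 5.19 + 12.1 = 28.04 m.
Σ(b_i/K_i) = 6.03/0.0410 + 4.72/261 + 5.19/99.3 + 12.1/5.60 = 149.3 d.
K_eq = L / Σ(b_i/K_i) = 28.04 / 149.3 = 0.1878 m/day.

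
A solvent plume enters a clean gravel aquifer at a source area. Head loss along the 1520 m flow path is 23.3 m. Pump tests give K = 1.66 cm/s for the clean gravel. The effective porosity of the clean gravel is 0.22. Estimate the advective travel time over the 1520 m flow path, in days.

Convert K: 1.66 cm/s × 864 = 1434 m/day.
Hydraulic gradient i = Δh / L = 23.3 / 1520 = 0.01533.
Darcy flux q = K · i = 1434 × 0.01533 = 21.99 m/day.
Seepage velocity v = q / n_e = 21.99 / 0.22 = 99.93 m/day.
Travel time t = L / v = 1520 / 99.93 = 15.21 days.

15.2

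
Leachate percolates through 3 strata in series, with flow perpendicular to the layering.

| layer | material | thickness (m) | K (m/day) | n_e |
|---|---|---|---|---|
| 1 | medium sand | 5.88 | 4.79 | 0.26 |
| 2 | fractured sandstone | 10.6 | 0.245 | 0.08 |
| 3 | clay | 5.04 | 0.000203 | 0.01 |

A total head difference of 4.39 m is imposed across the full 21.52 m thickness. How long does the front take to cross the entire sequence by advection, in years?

37.6

With flow normal to the layers, continuity requires the same specific discharge q through every layer.
Σ(b_i/K_i) = 5.88/4.79 + 10.6/0.245 + 5.04/0.000203 = 24872 d.
q = Δh / Σ(b_i/K_i) = 4.39 / 24872 = 0.0001765 m/day.
In each layer the seepage velocity is v_i = q/n_i, so the layer transit time is t_i = b_i·n_i / q:
  layer 1 (medium sand): t_1 = 5.88 × 0.26 / 0.0001765 = 8662 d
  layer 2 (fractured sandstone): t_2 = 10.6 × 0.08 / 0.0001765 = 4804 d
  layer 3 (clay): t_3 = 5.04 × 0.01 / 0.0001765 = 285.5 d
Total t = Σ t_i = 13752 days = 37.65 years.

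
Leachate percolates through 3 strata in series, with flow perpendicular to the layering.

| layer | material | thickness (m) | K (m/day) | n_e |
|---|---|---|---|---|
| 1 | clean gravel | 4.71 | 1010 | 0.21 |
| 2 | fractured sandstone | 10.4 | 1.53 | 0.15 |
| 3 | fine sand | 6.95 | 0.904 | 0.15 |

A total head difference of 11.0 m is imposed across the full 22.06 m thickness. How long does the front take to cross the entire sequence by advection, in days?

With flow normal to the layers, continuity requires the same specific discharge q through every layer.
Σ(b_i/K_i) = 4.71/1010 + 10.4/1.53 + 6.95/0.904 = 14.49 d.
q = Δh / Σ(b_i/K_i) = 11.0 / 14.49 = 0.7591 m/day.
In each layer the seepage velocity is v_i = q/n_i, so the layer transit time is t_i = b_i·n_i / q:
  layer 1 (clean gravel): t_1 = 4.71 × 0.21 / 0.7591 = 1.303 d
  layer 2 (fractured sandstone): t_2 = 10.4 × 0.15 / 0.7591 = 2.055 d
  layer 3 (fine sand): t_3 = 6.95 × 0.15 / 0.7591 = 1.373 d
Total t = Σ t_i = 4.731 days.

4.73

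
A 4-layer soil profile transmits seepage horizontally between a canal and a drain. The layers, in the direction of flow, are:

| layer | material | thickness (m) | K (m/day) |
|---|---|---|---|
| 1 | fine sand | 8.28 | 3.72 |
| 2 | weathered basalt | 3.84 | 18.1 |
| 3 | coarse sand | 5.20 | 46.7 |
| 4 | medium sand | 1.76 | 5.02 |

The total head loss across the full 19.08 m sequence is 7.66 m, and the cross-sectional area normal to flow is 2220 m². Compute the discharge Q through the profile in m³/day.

5860

Flow is perpendicular to layering, so the layers act in series and the equivalent K is the thickness-weighted harmonic mean.
Total thickness L = 8.28 + 3.84 + 5.20 + 1.76 = 19.08 m.
Σ(b_i/K_i) = 8.28/3.72 + 3.84/18.1 + 5.20/46.7 + 1.76/5.02 = 2.900 d.
K_eq = L / Σ(b_i/K_i) = 19.08 / 2.900 = 6.580 m/day.
Q = K_eq · A · (Δh/L) = 6.580 × 2220 × (7.66/19.08) = 5864 m³/day.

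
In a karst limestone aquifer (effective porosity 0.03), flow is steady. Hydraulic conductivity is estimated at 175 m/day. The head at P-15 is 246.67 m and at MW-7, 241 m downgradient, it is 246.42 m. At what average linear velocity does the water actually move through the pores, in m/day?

6.05

Hydraulic gradient i = (246.67 − 246.42) / 241 = 0.25 / 241 = 0.001037.
Darcy flux q = K · i = 175.0 × 0.001037 = 0.1815 m/day.
Seepage velocity v = q / n_e = 0.1815 / 0.03 = 6.051 m/day.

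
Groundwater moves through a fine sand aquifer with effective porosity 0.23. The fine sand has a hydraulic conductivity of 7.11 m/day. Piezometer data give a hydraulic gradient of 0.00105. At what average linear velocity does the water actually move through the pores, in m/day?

Hydraulic gradient i = 0.00105.
Darcy flux q = K · i = 7.110 × 0.001050 = 0.007465 m/day.
Seepage velocity v = q / n_e = 0.007465 / 0.23 = 0.03246 m/day.

0.0325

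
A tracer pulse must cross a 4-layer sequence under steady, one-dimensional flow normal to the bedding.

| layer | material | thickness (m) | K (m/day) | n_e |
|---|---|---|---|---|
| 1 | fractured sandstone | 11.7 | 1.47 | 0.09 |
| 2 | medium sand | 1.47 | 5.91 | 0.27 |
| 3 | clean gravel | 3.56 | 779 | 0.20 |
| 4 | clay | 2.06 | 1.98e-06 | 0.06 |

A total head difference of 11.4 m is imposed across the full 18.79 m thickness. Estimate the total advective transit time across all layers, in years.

With flow normal to the layers, continuity requires the same specific discharge q through every layer.
Σ(b_i/K_i) = 11.7/1.47 + 1.47/5.91 + 3.56/779 + 2.06/1.98e-06 = 1.040e+06 d.
q = Δh / Σ(b_i/K_i) = 11.4 / 1.040e+06 = 1.096e-05 m/day.
In each layer the seepage velocity is v_i = q/n_i, so the layer transit time is t_i = b_i·n_i / q:
  layer 1 (fractured sandstone): t_1 = 11.7 × 0.09 / 1.096e-05 = 96101 d
  layer 2 (medium sand): t_2 = 1.47 × 0.27 / 1.096e-05 = 36223 d
  layer 3 (clean gravel): t_3 = 3.56 × 0.20 / 1.096e-05 = 64980 d
  layer 4 (clay): t_4 = 2.06 × 0.06 / 1.096e-05 = 11280 d
Total t = Σ t_i = 2.086e+05 days = 571.1 years.

571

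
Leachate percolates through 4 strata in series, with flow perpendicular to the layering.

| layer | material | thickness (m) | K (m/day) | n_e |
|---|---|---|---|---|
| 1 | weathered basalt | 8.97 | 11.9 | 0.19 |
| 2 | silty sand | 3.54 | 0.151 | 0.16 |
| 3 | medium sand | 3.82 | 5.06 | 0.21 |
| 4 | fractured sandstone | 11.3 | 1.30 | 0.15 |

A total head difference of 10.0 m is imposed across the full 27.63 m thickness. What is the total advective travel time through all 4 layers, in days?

16.0

With flow normal to the layers, continuity requires the same specific discharge q through every layer.
Σ(b_i/K_i) = 8.97/11.9 + 3.54/0.151 + 3.82/5.06 + 11.3/1.30 = 33.64 d.
q = Δh / Σ(b_i/K_i) = 10.0 / 33.64 = 0.2972 m/day.
In each layer the seepage velocity is v_i = q/n_i, so the layer transit time is t_i = b_i·n_i / q:
  layer 1 (weathered basalt): t_1 = 8.97 × 0.19 / 0.2972 = 5.734 d
  layer 2 (silty sand): t_2 = 3.54 × 0.16 / 0.2972 = 1.906 d
  layer 3 (medium sand): t_3 = 3.82 × 0.21 / 0.2972 = 2.699 d
  layer 4 (fractured sandstone): t_4 = 11.3 × 0.15 / 0.2972 = 5.703 d
Total t = Σ t_i = 16.04 days.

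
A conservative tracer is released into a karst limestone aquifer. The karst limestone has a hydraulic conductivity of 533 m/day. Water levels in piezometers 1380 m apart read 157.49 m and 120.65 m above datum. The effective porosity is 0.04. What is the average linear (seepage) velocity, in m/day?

356

Hydraulic gradient i = (157.49 − 120.65) / 1380 = 36.84 / 1380 = 0.02670.
Darcy flux q = K · i = 533.0 × 0.02670 = 14.23 m/day.
Seepage velocity v = q / n_e = 14.23 / 0.04 = 355.7 m/day.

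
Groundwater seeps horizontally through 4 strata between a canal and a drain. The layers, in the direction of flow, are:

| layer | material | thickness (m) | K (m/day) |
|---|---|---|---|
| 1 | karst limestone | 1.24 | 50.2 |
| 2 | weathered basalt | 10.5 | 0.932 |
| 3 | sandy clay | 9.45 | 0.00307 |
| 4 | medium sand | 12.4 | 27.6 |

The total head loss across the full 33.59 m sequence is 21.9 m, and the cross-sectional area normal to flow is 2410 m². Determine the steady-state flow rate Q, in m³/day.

17.1

Flow is perpendicular to layering, so the layers act in series and the equivalent K is the thickness-weighted harmonic mean.
Total thickness L = 1.24 + 10.5 + 9.45 + 12.4 = 33.59 m.
Σ(b_i/K_i) = 1.24/50.2 + 10.5/0.932 + 9.45/0.00307 + 12.4/27.6 = 3090 d.
K_eq = L / Σ(b_i/K_i) = 33.59 / 3090 = 0.01087 m/day.
Q = K_eq · A · (Δh/L) = 0.01087 × 2410 × (21.9/33.59) = 17.08 m³/day.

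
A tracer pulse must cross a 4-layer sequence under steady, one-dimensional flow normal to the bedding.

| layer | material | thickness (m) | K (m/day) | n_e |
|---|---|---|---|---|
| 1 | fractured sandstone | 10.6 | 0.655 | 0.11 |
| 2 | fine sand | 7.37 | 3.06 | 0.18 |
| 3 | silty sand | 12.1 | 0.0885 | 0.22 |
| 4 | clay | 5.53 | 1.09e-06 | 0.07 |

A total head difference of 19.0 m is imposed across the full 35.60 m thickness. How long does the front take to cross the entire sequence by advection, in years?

4050

With flow normal to the layers, continuity requires the same specific discharge q through every layer.
Σ(b_i/K_i) = 10.6/0.655 + 7.37/3.06 + 12.1/0.0885 + 5.53/1.09e-06 = 5.074e+06 d.
q = Δh / Σ(b_i/K_i) = 19.0 / 5.074e+06 = 3.745e-06 m/day.
In each layer the seepage velocity is v_i = q/n_i, so the layer transit time is t_i = b_i·n_i / q:
  layer 1 (fractured sandstone): t_1 = 10.6 × 0.11 / 3.745e-06 = 3.114e+05 d
  layer 2 (fine sand): t_2 = 7.37 × 0.18 / 3.745e-06 = 3.542e+05 d
  layer 3 (silty sand): t_3 = 12.1 × 0.22 / 3.745e-06 = 7.108e+05 d
  layer 4 (clay): t_4 = 5.53 × 0.07 / 3.745e-06 = 1.034e+05 d
Total t = Σ t_i = 1.480e+06 days = 4051 years.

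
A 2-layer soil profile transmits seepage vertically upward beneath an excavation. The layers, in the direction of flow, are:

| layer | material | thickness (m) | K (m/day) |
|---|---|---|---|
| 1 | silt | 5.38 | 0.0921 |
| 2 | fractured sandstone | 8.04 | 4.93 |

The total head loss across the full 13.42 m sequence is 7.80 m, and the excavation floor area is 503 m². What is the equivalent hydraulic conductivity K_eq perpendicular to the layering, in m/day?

Flow is perpendicular to layering, so the layers act in series and the equivalent K is the thickness-weighted harmonic mean.
Total thickness L = 5.38 + 8.04 = 13.42 m.
Σ(b_i/K_i) = 5.38/0.0921 + 8.04/4.93 = 60.05 d.
K_eq = L / Σ(b_i/K_i) = 13.42 / 60.05 = 0.2235 m/day.

0.223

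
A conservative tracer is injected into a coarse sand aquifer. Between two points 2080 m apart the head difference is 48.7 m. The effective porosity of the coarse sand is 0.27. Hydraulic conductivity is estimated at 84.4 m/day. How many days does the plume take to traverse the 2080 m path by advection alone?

284

Hydraulic gradient i = Δh / L = 48.7 / 2080 = 0.02341.
Darcy flux q = K · i = 84.40 × 0.02341 = 1.976 m/day.
Seepage velocity v = q / n_e = 1.976 / 0.27 = 7.319 m/day.
Travel time t = L / v = 2080 / 7.319 = 284.2 days.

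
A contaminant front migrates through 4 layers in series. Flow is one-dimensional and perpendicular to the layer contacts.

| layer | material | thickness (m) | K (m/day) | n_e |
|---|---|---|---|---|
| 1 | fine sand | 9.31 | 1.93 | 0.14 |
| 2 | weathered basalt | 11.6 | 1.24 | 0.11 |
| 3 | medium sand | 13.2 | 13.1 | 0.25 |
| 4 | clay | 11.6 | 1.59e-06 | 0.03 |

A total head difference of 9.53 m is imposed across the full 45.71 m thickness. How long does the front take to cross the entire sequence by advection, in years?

With flow normal to the layers, continuity requires the same specific discharge q through every layer.
Σ(b_i/K_i) = 9.31/1.93 + 11.6/1.24 + 13.2/13.1 + 11.6/1.59e-06 = 7.296e+06 d.
q = Δh / Σ(b_i/K_i) = 9.53 / 7.296e+06 = 1.306e-06 m/day.
In each layer the seepage velocity is v_i = q/n_i, so the layer transit time is t_i = b_i·n_i / q:
  layer 1 (fine sand): t_1 = 9.31 × 0.14 / 1.306e-06 = 9.978e+05 d
  layer 2 (weathered basalt): t_2 = 11.6 × 0.11 / 1.306e-06 = 9.768e+05 d
  layer 3 (medium sand): t_3 = 13.2 × 0.25 / 1.306e-06 = 2.526e+06 d
  layer 4 (clay): t_4 = 11.6 × 0.03 / 1.306e-06 = 2.664e+05 d
Total t = Σ t_i = 4.767e+06 days = 13052 years.

13100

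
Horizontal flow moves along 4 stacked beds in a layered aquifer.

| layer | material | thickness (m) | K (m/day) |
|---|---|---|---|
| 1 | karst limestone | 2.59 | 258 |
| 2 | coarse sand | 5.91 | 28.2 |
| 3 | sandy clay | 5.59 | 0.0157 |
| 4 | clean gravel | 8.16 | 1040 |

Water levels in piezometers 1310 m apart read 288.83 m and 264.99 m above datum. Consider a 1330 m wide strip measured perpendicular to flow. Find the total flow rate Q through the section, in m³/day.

Flow is parallel to layering, so each bed carries its own Darcy discharge and the transmissivities add.
Σ(K_i·b_i) = 258×2.59 + 28.2×5.91 + 0.0157×5.59 + 1040×8.16 = 9321 m²/day.
Hydraulic gradient i = (288.83 − 264.99) / 1310 = 23.84 / 1310 = 0.01820.
Q = Σ(K_i·b_i) · W · i = 9321 × 1330 × 0.01820 = 2.256e+05 m³/day.

226000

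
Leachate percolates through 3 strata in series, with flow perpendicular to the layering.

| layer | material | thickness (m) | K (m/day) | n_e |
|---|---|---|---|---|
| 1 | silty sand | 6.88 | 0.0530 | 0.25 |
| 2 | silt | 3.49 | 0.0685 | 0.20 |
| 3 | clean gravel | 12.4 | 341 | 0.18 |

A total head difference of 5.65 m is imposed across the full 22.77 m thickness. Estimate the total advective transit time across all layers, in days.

149

With flow normal to the layers, continuity requires the same specific discharge q through every layer.
Σ(b_i/K_i) = 6.88/0.0530 + 3.49/0.0685 + 12.4/341 = 180.8 d.
q = Δh / Σ(b_i/K_i) = 5.65 / 180.8 = 0.03125 m/day.
In each layer the seepage velocity is v_i = q/n_i, so the layer transit time is t_i = b_i·n_i / q:
  layer 1 (silty sand): t_1 = 6.88 × 0.25 / 0.03125 = 55.04 d
  layer 2 (silt): t_2 = 3.49 × 0.20 / 0.03125 = 22.34 d
  layer 3 (clean gravel): t_3 = 12.4 × 0.18 / 0.03125 = 71.42 d
Total t = Σ t_i = 148.8 days.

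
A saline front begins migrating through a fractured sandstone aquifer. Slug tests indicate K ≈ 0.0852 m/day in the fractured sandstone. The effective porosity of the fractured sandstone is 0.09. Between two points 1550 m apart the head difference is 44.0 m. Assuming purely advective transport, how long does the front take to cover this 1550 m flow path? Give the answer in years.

Hydraulic gradient i = Δh / L = 44.0 / 1550 = 0.02839.
Darcy flux q = K · i = 0.08520 × 0.02839 = 0.002419 m/day.
Seepage velocity v = q / n_e = 0.002419 / 0.09 = 0.02687 m/day.
Travel time t = L / v = 1550 / 0.02687 = 57678 days = 157.9 years.

158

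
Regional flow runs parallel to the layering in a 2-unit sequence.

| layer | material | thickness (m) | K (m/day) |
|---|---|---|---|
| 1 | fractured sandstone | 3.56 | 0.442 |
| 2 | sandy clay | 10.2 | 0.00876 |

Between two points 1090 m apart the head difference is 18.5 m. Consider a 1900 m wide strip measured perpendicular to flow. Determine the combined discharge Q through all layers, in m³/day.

53.6

Flow is parallel to layering, so each bed carries its own Darcy discharge and the transmissivities add.
Σ(K_i·b_i) = 0.442×3.56 + 0.00876×10.2 = 1.663 m²/day.
Hydraulic gradient i = Δh / L = 18.5 / 1090 = 0.01697.
Q = Σ(K_i·b_i) · W · i = 1.663 × 1900 × 0.01697 = 53.62 m³/day.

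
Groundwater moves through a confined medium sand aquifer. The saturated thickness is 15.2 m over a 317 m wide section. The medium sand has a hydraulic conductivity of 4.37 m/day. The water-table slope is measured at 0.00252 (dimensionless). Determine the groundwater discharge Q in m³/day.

Cross-sectional area A = 317 × 15.2 = 4818 m².
Hydraulic gradient i = 0.00252.
Darcy's law: Q = K · A · i = 4.370 × 4818 × 0.002520 = 53.06 m³/day.

53.1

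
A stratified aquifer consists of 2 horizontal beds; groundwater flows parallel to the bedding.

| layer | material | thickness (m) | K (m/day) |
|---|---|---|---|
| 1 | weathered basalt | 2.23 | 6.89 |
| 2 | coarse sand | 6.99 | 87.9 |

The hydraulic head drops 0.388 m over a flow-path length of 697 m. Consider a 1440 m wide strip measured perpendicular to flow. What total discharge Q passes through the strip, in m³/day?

505

Flow is parallel to layering, so each bed carries its own Darcy discharge and the transmissivities add.
Σ(K_i·b_i) = 6.89×2.23 + 87.9×6.99 = 629.8 m²/day.
Hydraulic gradient i = Δh / L = 0.388 / 697 = 0.0005567.
Q = Σ(K_i·b_i) · W · i = 629.8 × 1440 × 0.0005567 = 504.8 m³/day.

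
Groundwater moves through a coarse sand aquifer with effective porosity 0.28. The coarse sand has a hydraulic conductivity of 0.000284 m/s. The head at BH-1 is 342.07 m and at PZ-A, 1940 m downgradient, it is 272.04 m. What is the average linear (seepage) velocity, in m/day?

Convert K: 0.000284 m/s × 86400 = 24.54 m/day.
Hydraulic gradient i = (342.07 − 272.04) / 1940 = 70.03 / 1940 = 0.03610.
Darcy flux q = K · i = 24.54 × 0.03610 = 0.8858 m/day.
Seepage velocity v = q / n_e = 0.8858 / 0.28 = 3.163 m/day.

3.16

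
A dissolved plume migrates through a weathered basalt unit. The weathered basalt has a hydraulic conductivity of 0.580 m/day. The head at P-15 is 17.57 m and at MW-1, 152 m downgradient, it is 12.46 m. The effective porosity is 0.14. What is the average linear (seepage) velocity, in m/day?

0.139

Hydraulic gradient i = (17.57 − 12.46) / 152 = 5.11 / 152 = 0.03362.
Darcy flux q = K · i = 0.5800 × 0.03362 = 0.01950 m/day.
Seepage velocity v = q / n_e = 0.01950 / 0.14 = 0.1393 m/day.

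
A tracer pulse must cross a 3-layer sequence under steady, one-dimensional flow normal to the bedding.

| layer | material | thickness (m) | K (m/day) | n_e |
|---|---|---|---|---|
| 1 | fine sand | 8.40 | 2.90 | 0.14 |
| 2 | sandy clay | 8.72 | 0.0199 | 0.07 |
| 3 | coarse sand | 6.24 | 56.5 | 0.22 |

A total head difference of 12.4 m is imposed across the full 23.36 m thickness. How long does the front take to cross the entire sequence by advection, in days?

With flow normal to the layers, continuity requires the same specific discharge q through every layer.
Σ(b_i/K_i) = 8.40/2.90 + 8.72/0.0199 + 6.24/56.5 = 441.2 d.
q = Δh / Σ(b_i/K_i) = 12.4 / 441.2 = 0.02811 m/day.
In each layer the seepage velocity is v_i = q/n_i, so the layer transit time is t_i = b_i·n_i / q:
  layer 1 (fine sand): t_1 = 8.40 × 0.14 / 0.02811 = 41.84 d
  layer 2 (sandy clay): t_2 = 8.72 × 0.07 / 0.02811 = 21.72 d
  layer 3 (coarse sand): t_3 = 6.24 × 0.22 / 0.02811 = 48.84 d
Total t = Σ t_i = 112.4 days.

112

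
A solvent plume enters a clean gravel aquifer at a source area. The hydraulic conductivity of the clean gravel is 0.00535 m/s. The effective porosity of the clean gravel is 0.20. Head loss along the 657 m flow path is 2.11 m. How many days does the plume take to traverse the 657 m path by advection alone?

88.5

Convert K: 0.00535 m/s × 86400 = 462.2 m/day.
Hydraulic gradient i = Δh / L = 2.11 / 657 = 0.003212.
Darcy flux q = K · i = 462.2 × 0.003212 = 1.485 m/day.
Seepage velocity v = q / n_e = 1.485 / 0.20 = 7.423 m/day.
Travel time t = L / v = 657 / 7.423 = 88.51 days.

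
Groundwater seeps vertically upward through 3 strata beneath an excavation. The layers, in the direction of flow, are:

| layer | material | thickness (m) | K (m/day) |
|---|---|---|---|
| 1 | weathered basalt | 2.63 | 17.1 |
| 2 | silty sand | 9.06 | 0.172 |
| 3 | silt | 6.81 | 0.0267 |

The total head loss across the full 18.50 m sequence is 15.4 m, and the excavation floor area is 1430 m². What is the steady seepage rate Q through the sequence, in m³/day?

Flow is perpendicular to layering, so the layers act in series and the equivalent K is the thickness-weighted harmonic mean.
Total thickness L = 2.63 + 9.06 + 6.81 = 18.50 m.
Σ(b_i/K_i) = 2.63/17.1 + 9.06/0.172 + 6.81/0.0267 = 307.9 d.
K_eq = L / Σ(b_i/K_i) = 18.50 / 307.9 = 0.06009 m/day.
Q = K_eq · A · (Δh/L) = 0.06009 × 1430 × (15.4/18.50) = 71.53 m³/day.

71.5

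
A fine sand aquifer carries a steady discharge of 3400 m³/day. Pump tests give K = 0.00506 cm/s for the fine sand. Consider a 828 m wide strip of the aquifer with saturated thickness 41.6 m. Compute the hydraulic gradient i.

Convert K: 0.00506 cm/s × 864 = 4.372 m/day.
Cross-sectional area A = 828 × 41.6 = 34445 m².
From Q = K·A·i, i = Q / (K·A) = 3400 / (4.372 × 34445) = 0.02258.

0.0226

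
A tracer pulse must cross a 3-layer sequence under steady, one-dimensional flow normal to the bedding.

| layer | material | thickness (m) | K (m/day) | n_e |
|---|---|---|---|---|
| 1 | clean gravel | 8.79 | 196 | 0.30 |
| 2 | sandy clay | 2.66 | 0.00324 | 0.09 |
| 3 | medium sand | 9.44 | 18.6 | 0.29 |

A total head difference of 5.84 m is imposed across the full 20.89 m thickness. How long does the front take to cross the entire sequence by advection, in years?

2.16

With flow normal to the layers, continuity requires the same specific discharge q through every layer.
Σ(b_i/K_i) = 8.79/196 + 2.66/0.00324 + 9.44/18.6 = 821.5 d.
q = Δh / Σ(b_i/K_i) = 5.84 / 821.5 = 0.007109 m/day.
In each layer the seepage velocity is v_i = q/n_i, so the layer transit time is t_i = b_i·n_i / q:
  layer 1 (clean gravel): t_1 = 8.79 × 0.30 / 0.007109 = 371.0 d
  layer 2 (sandy clay): t_2 = 2.66 × 0.09 / 0.007109 = 33.68 d
  layer 3 (medium sand): t_3 = 9.44 × 0.29 / 0.007109 = 385.1 d
Total t = Σ t_i = 789.7 days = 2.162 years.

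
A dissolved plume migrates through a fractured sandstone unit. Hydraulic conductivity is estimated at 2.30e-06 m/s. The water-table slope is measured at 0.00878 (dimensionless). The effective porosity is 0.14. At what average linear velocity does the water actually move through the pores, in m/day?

0.0125

Convert K: 2.30e-06 m/s × 86400 = 0.1987 m/day.
Hydraulic gradient i = 0.00878.
Darcy flux q = K · i = 0.1987 × 0.008780 = 0.001745 m/day.
Seepage velocity v = q / n_e = 0.001745 / 0.14 = 0.01246 m/day.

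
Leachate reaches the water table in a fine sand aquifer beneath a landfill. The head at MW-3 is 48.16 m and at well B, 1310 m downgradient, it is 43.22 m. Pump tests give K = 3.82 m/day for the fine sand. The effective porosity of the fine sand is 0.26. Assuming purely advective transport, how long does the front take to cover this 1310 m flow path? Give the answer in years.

Hydraulic gradient i = (48.16 − 43.22) / 1310 = 4.94 / 1310 = 0.003771.
Darcy flux q = K · i = 3.820 × 0.003771 = 0.01441 m/day.
Seepage velocity v = q / n_e = 0.01441 / 0.26 = 0.05540 m/day.
Travel time t = L / v = 1310 / 0.05540 = 23644 days = 64.73 years.

64.7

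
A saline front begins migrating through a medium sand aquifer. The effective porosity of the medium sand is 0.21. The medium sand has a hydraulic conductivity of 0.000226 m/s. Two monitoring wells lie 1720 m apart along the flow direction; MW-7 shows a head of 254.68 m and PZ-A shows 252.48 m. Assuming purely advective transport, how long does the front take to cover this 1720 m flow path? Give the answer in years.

39.6

Convert K: 0.000226 m/s × 86400 = 19.53 m/day.
Hydraulic gradient i = (254.68 − 252.48) / 1720 = 2.2 / 1720 = 0.001279.
Darcy flux q = K · i = 19.53 × 0.001279 = 0.02498 m/day.
Seepage velocity v = q / n_e = 0.02498 / 0.21 = 0.1189 m/day.
Travel time t = L / v = 1720 / 0.1189 = 14462 days = 39.60 years.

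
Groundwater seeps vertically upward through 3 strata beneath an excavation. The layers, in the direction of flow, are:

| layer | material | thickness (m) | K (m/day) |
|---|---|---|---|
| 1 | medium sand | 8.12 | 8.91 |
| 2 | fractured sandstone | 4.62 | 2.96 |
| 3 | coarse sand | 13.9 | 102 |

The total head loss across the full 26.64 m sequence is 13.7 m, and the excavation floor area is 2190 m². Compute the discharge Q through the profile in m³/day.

Flow is perpendicular to layering, so the layers act in series and the equivalent K is the thickness-weighted harmonic mean.
Total thickness L = 8.12 + 4.62 + 13.9 = 26.64 m.
Σ(b_i/K_i) = 8.12/8.91 + 4.62/2.96 + 13.9/102 = 2.608 d.
K_eq = L / Σ(b_i/K_i) = 26.64 / 2.608 = 10.21 m/day.
Q = K_eq · A · (Δh/L) = 10.21 × 2190 × (13.7/26.64) = 11502 m³/day.

11500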